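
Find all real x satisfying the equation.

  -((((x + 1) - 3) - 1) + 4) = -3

Step 1. [-((((x + 1) - 3) - 1) + 4) = -3] LHS negated; negate both sides. So neg: (((x + 1) - 3) - 1) + 4 = 3.
Step 2. [(((x + 1) - 3) - 1) + 4 = 3] 4 comes off first (subtract 4), so sub: ((x + 1) - 3) - 1 = -1.
Step 3. [((x + 1) - 3) - 1 = -1] peel the -1: add 1 from each side. So sub: (x + 1) - 3 = 0.
Step 4. [(x + 1) - 3 = 0] peel the -3: add 3 from each side. So sub: x + 1 = 3.
Step 5. [x + 1 = 3] peel the +1: subtract 1 from each side, so sub: x = 2.

Answer: x ∈ {2}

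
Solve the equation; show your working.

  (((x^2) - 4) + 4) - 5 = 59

Step 1. [(((x^2) - 4) + 4) - 5 = 59] -5 is outermost — add 5 both sides ⇒ sub: ((x^2) - 4) + 4 = 64.
Step 2. [((x^2) - 4) + 4 = 64] 4 comes off first (subtract 4). So sub: (x^2) - 4 = 60.
Step 3. [(x^2) - 4 = 60] the outer -4 inverts by adding 4, so sub: x^2 = 64.
Step 4. [x^2 = 64] 64 ≥ 0, LHS is (·)² — take ±√. So sqrt: x = 8 or -8.

Answer: x ∈ {-8, 8}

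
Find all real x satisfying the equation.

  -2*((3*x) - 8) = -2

Step 1. [-2*((3*x) - 8) = -2] divide by the outer -2 ⇒ div: (3*x) - 8 = 1.
Step 2. [(3*x) - 8 = 1] peel the -8: add 8 from each side ⇒ sub: 3*x = 9.
Step 3. [3*x = 9] leading coefficient 3: divide by 3 ⇒ div: x = 3.

Answer: x ∈ {3}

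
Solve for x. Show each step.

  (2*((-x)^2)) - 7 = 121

Step 1. [(2*((-x)^2)) - 7 = 121] -7 is outermost — add 7 both sides. So sub: 2*((-x)^2) = 128.
Step 2. [2*((-x)^2) = 128] 2·(inner) — divide through by 2, so div: (-x)^2 = 64.
Step 3. [(-x)^2 = 64] LHS squared, RHS 64 ≥ 0: apply √ (±) ⇒ sqrt: -x = 8 or -8.
Step 4. [-x = 8 or -8] flip signs both sides ⇒ neg: x = -8 or 8.

Answer: x ∈ {-8, 8}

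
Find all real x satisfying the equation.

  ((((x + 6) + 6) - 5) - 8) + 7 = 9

Step 1. [((((x + 6) + 6) - 5) - 8) + 7 = 9] peel the +7: subtract 7 from each side. So sub: (((x + 6) + 6) - 5) - 8 = 2.
Step 2. [(((x + 6) + 6) - 5) - 8 = 2] -8 is outermost — add 8 both sides, so sub: ((x + 6) + 6) - 5 = 10.
Step 3. [((x + 6) + 6) - 5 = 10] peel the -5: add 5 from each side, so sub: (x + 6) + 6 = 15.
Step 4. [(x + 6) + 6 = 15] peel the +6: subtract 6 from each side. So sub: x + 6 = 9.
Step 5. [x + 6 = 9] the outer +6 inverts by subtracting 6 ⇒ sub: x = 3.

Answer: x ∈ {3}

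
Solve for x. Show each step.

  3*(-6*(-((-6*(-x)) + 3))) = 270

Step 1. [3*(-6*(-((-6*(-x)) + 3))) = 270] leading coefficient 3: divide by 3 ⇒ div: -6*(-((-6*(-x)) + 3)) = 90.
Step 2. [-6*(-((-6*(-x)) + 3)) = 90] leading coefficient -6: divide by -6, so div: -((-6*(-x)) + 3) = -15.
Step 3. [-((-6*(-x)) + 3) = -15] flip signs both sides, so neg: (-6*(-x)) + 3 = 15.
Step 4. [(-6*(-x)) + 3 = 15] the outer +3 inverts by subtracting 3 ⇒ sub: -6*(-x) = 12.
Step 5. [-6*(-x) = 12] leading coefficient -6: divide by -6. So div: -x = -2.
Step 6. [-x = -2] flip signs both sides ⇒ neg: x = 2.

Answer: x ∈ {2}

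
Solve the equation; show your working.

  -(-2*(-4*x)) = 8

Step 1. [-(-2*(-4*x)) = 8] leading − — multiply by −1, so neg: -2*(-4*x) = -8.
Step 2. [-2*(-4*x) = -8] -2·(inner) — divide through by -2. So div: -4*x = 4.
Step 3. [-4*x = 4] divide by the outer -4. So div: x = -1.

Answer: x ∈ {-1}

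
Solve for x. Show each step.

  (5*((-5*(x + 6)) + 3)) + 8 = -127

Step 1. [(5*((-5*(x + 6)) + 3)) + 8 = -127] subtract 8: x sits inside (… + 8). So sub: 5*((-5*(x + 6)) + 3) = -135.
Step 2. [5*((-5*(x + 6)) + 3) = -135] LHS = 5·(…); ÷5 both sides, so div: (-5*(x + 6)) + 3 = -27.
Step 3. [(-5*(x + 6)) + 3 = -27] subtract 3: x sits inside (… + 3). So sub: -5*(x + 6) = -30.
Step 4. [-5*(x + 6) = -30] -5 out front; divide by -5. So div: x + 6 = 6.
Step 5. [x + 6 = 6] subtract 6: x sits inside (… + 6), so sub: x = 0.

Answer: x ∈ {0}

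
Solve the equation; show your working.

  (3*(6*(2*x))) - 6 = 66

Step 1. [(3*(6*(2*x))) - 6 = 66] the outer -6 inverts by adding 6, so sub: 3*(6*(2*x)) = 72.
Step 2. [3*(6*(2*x)) = 72] leading coefficient 3: divide by 3 ⇒ div: 6*(2*x) = 24.
Step 3. [6*(2*x) = 24] 6·(inner) — divide through by 6. So div: 2*x = 4.
Step 4. [2*x = 4] 2·(inner) — divide through by 2. So div: x = 2.

Answer: x ∈ {2}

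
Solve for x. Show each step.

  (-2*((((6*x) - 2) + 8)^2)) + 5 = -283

Step 1. [(-2*((((6*x) - 2) + 8)^2)) + 5 = -283] the outer +5 inverts by subtracting 5. So sub: -2*((((6*x) - 2) + 8)^2) = -288.
Step 2. [-2*((((6*x) - 2) + 8)^2) = -288] LHS = -2·(…); ÷-2 both sides. So div: (((6*x) - 2) + 8)^2 = 144.
Step 3. [(((6*x) - 2) + 8)^2 = 144] LHS squared, RHS 144 ≥ 0: apply √ (±). So sqrt: ((6*x) - 2) + 8 = 12 or -12.
Step 4. [((6*x) - 2) + 8 = 12 or -12] peel the +8: subtract 8 from each side, so sub: (6*x) - 2 = 4 or -20.
Step 5. [(6*x) - 2 = 4 or -20] -2 is outermost — add 2 both sides ⇒ sub: 6*x = 6 or -18.
Step 6. [6*x = 6 or -18] 6 out front; divide by 6. So div: x = 1 or -3.

Answer: x ∈ {-3, 1}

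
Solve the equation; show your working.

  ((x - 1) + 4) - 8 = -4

Step 1. [((x - 1) + 4) - 8 = -4] peel the -8: add 8 from each side. So sub: (x - 1) + 4 = 4.
Step 2. [(x - 1) + 4 = 4] 4 comes off first (subtract 4). So sub: x - 1 = 0.
Step 3. [x - 1 = 0] the outer -1 inverts by adding 1 ⇒ sub: x = 1.

Answer: x ∈ {1}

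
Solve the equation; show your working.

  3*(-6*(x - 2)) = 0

Step 1. [3*(-6*(x - 2)) = 0] leading coefficient 3: divide by 3 ⇒ div: -6*(x - 2) = 0.
Step 2. [-6*(x - 2) = 0] leading coefficient -6: divide by -6. So div: x - 2 = 0.
Step 3. [x - 2 = 0] 2 comes off first (add 2), so sub: x = 2.

Answer: x ∈ {2}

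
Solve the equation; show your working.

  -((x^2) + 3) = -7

Step 1. [-((x^2) + 3) = -7] LHS negated; negate both sides ⇒ neg: (x^2) + 3 = 7.
Step 2. [(x^2) + 3 = 7] +3 is outermost — subtract 3 both sides. So sub: x^2 = 4.
Step 3. [x^2 = 4] √ both sides: 4 ≥ 0 gives two branches ⇒ sqrt: x = 2 or -2.

Answer: x ∈ {-2, 2}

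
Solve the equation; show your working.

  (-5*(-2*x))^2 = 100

Step 1. [(-5*(-2*x))^2 = 100] 100 ≥ 0, LHS is (·)² — take ±√, so sqrt: -5*(-2*x) = 10 or -10.
Step 2. [-5*(-2*x) = 10 or -10] LHS = -5·(…); ÷-5 both sides ⇒ div: -2*x = -2 or 2.
Step 3. [-2*x = -2 or 2] leading coefficient -2: divide by -2 ⇒ div: x = 1 or -1.

Answer: x ∈ {-1, 1}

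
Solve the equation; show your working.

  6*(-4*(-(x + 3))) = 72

Step 1. [6*(-4*(-(x + 3))) = 72] leading coefficient 6: divide by 6, so div: -4*(-(x + 3)) = 12.
Step 2. [-4*(-(x + 3)) = 12] leading coefficient -4: divide by -4, so div: -(x + 3) = -3.
Step 3. [-(x + 3) = -3] flip signs both sides ⇒ neg: x + 3 = 3.
Step 4. [x + 3 = 3] subtract 3: x sits inside (… + 3), so sub: x = 0.

Answer: x ∈ {0}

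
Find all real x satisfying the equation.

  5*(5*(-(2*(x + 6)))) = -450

Step 1. [5*(5*(-(2*(x + 6)))) = -450] divide by the outer 5. So div: 5*(-(2*(x + 6))) = -90.
Step 2. [5*(-(2*(x + 6))) = -90] 5·(inner) — divide through by 5 ⇒ div: -(2*(x + 6)) = -18.
Step 3. [-(2*(x + 6)) = -18] leading − — multiply by −1, so neg: 2*(x + 6) = 18.
Step 4. [2*(x + 6) = 18] 2 out front; divide by 2. So div: x + 6 = 9.
Step 5. [x + 6 = 9] the outer +6 inverts by subtracting 6. So sub: x = 3.

Answer: x ∈ {3}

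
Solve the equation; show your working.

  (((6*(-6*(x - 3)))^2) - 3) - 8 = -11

Step 1. [(((6*(-6*(x - 3)))^2) - 3) - 8 = -11] the outer -8 inverts by adding 8 ⇒ sub: ((6*(-6*(x - 3)))^2) - 3 = -3.
Step 2. [((6*(-6*(x - 3)))^2) - 3 = -3] peel the -3: add 3 from each side, so sub: (6*(-6*(x - 3)))^2 = 0.
Step 3. [(6*(-6*(x - 3)))^2 = 0] 0 ≥ 0, LHS is (·)² — take ±√, so sqrt: 6*(-6*(x - 3)) = 0.
Step 4. [6*(-6*(x - 3)) = 0] LHS = 6·(…); ÷6 both sides ⇒ div: -6*(x - 3) = 0.
Step 5. [-6*(x - 3) = 0] divide by the outer -6 ⇒ div: x - 3 = 0.
Step 6. [x - 3 = 0] -3 is outermost — add 3 both sides, so sub: x = 3.

Answer: x ∈ {3}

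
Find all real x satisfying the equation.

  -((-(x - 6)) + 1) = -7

Step 1. [-((-(x - 6)) + 1) = -7] leading − — multiply by −1, so neg: (-(x - 6)) + 1 = 7.
Step 2. [(-(x - 6)) + 1 = 7] 1 comes off first (subtract 1) ⇒ sub: -(x - 6) = 6.
Step 3. [-(x - 6) = 6] LHS negated; negate both sides. So neg: x - 6 = -6.
Step 4. [x - 6 = -6] peel the -6: add 6 from each side ⇒ sub: x = 0.

Answer: x ∈ {0}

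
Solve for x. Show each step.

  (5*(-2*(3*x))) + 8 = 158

Step 1. [(5*(-2*(3*x))) + 8 = 158] +8 is outermost — subtract 8 both sides, so sub: 5*(-2*(3*x)) = 150.
Step 2. [5*(-2*(3*x)) = 150] leading coefficient 5: divide by 5. So div: -2*(3*x) = 30.
Step 3. [-2*(3*x) = 30] divide by the outer -2 ⇒ div: 3*x = -15.
Step 4. [3*x = -15] divide by the outer 3 ⇒ div: x = -5.

Answer: x ∈ {-5}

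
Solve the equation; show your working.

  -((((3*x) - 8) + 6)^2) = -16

Step 1. [-((((3*x) - 8) + 6)^2) = -16] flip signs both sides. So neg: (((3*x) - 8) + 6)^2 = 16.
Step 2. [(((3*x) - 8) + 6)^2 = 16] LHS squared, RHS 16 ≥ 0: apply √ (±), so sqrt: ((3*x) - 8) + 6 = 4 or -4.
Step 3. [((3*x) - 8) + 6 = 4 or -4] +6 is outermost — subtract 6 both sides. So sub: (3*x) - 8 = -2 or -10.
Step 4. [(3*x) - 8 = -2 or -10] peel the -8: add 8 from each side ⇒ sub: 3*x = 6 or -2.
Step 5. [3*x = 6 or -2] divide by the outer 3. So div: x = 2 or -2/3.

Answer: x ∈ {-2/3, 2}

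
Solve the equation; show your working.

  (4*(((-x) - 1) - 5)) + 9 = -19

Step 1. [(4*(((-x) - 1) - 5)) + 9 = -19] +9 is outermost — subtract 9 both sides ⇒ sub: 4*(((-x) - 1) - 5) = -28.
Step 2. [4*(((-x) - 1) - 5) = -28] leading coefficient 4: divide by 4 ⇒ div: ((-x) - 1) - 5 = -7.
Step 3. [((-x) - 1) - 5 = -7] peel the -5: add 5 from each side ⇒ sub: (-x) - 1 = -2.
Step 4. [(-x) - 1 = -2] 1 comes off first (add 1) ⇒ sub: -x = -1.
Step 5. [-x = -1] flip signs both sides ⇒ neg: x = 1.

Answer: x ∈ {1}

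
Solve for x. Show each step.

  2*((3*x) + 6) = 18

Step 1. [2*((3*x) + 6) = 18] 2·(inner) — divide through by 2. So div: (3*x) + 6 = 9.
Step 2. [(3*x) + 6 = 9] 3 | LHS and 3 | 9: pull 3 out ⇒ factor: x + 2 = 3.
Step 3. [x + 2 = 3] the outer +2 inverts by subtracting 2, so sub: x = 1.

Answer: x ∈ {1}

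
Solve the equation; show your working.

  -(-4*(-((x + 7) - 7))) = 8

Step 1. [-(-4*(-((x + 7) - 7))) = 8] leading − — multiply by −1. So neg: -4*(-((x + 7) - 7)) = -8.
Step 2. [-4*(-((x + 7) - 7)) = -8] -4 out front; divide by -4, so div: -((x + 7) - 7) = 2.
Step 3. [-((x + 7) - 7) = 2] flip signs both sides ⇒ neg: (x + 7) - 7 = -2.
Step 4. [(x + 7) - 7 = -2] add 7: x sits inside (… - 7) ⇒ sub: x + 7 = 5.
Step 5. [x + 7 = 5] peel the +7: subtract 7 from each side, so sub: x = -2.

Answer: x ∈ {-2}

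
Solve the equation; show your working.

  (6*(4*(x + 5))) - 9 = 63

Step 1. [(6*(4*(x + 5))) - 9 = 63] peel the -9: add 9 from each side, so sub: 6*(4*(x + 5)) = 72.
Step 2. [6*(4*(x + 5)) = 72] leading coefficient 6: divide by 6 ⇒ div: 4*(x + 5) = 12.
Step 3. [4*(x + 5) = 12] 4·(inner) — divide through by 4, so div: x + 5 = 3.
Step 4. [x + 5 = 3] subtract 5: x sits inside (… + 5) ⇒ sub: x = -2.

Answer: x ∈ {-2}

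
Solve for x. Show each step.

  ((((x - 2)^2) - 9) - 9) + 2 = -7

Step 1. [((((x - 2)^2) - 9) - 9) + 2 = -7] peel the +2: subtract 2 from each side ⇒ sub: (((x - 2)^2) - 9) - 9 = -9.
Step 2. [(((x - 2)^2) - 9) - 9 = -9] 9 comes off first (add 9) ⇒ sub: ((x - 2)^2) - 9 = 0.
Step 3. [((x - 2)^2) - 9 = 0] -9 is outermost — add 9 both sides. So sub: (x - 2)^2 = 9.
Step 4. [(x - 2)^2 = 9] 9 ≥ 0, LHS is (·)² — take ±√ ⇒ sqrt: x - 2 = 3 or -3.
Step 5. [x - 2 = 3 or -3] 2 comes off first (add 2), so sub: x = 5 or -1.

Answer: x ∈ {-1, 5}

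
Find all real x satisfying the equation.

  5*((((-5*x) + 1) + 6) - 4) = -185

Step 1. [5*((((-5*x) + 1) + 6) - 4) = -185] 5 out front; divide by 5, so div: (((-5*x) + 1) + 6) - 4 = -37.
Step 2. [(((-5*x) + 1) + 6) - 4 = -37] 4 comes off first (add 4). So sub: ((-5*x) + 1) + 6 = -33.
Step 3. [((-5*x) + 1) + 6 = -33] the outer +6 inverts by subtracting 6 ⇒ sub: (-5*x) + 1 = -39.
Step 4. [(-5*x) + 1 = -39] 1 comes off first (subtract 1), so sub: -5*x = -40.
Step 5. [-5*x = -40] divide by the outer -5, so div: x = 8.

Answer: x ∈ {8}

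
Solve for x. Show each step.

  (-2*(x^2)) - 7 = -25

Step 1. [(-2*(x^2)) - 7 = -25] 7 comes off first (add 7). So sub: -2*(x^2) = -18.
Step 2. [-2*(x^2) = -18] -2·(inner) — divide through by -2. So div: x^2 = 9.
Step 3. [x^2 = 9] LHS squared, RHS 9 ≥ 0: apply √ (±), so sqrt: x = 3 or -3.

Answer: x ∈ {-3, 3}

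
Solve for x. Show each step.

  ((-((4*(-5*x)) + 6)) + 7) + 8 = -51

Step 1. [((-((4*(-5*x)) + 6)) + 7) + 8 = -51] +8 is outermost — subtract 8 both sides. So sub: (-((4*(-5*x)) + 6)) + 7 = -59.
Step 2. [(-((4*(-5*x)) + 6)) + 7 = -59] subtract 7: x sits inside (… + 7). So sub: -((4*(-5*x)) + 6) = -66.
Step 3. [-((4*(-5*x)) + 6) = -66] LHS negated; negate both sides, so neg: (4*(-5*x)) + 6 = 66.
Step 4. [(4*(-5*x)) + 6 = 66] peel the +6: subtract 6 from each side, so sub: 4*(-5*x) = 60.
Step 5. [4*(-5*x) = 60] divide by the outer 4. So div: -5*x = 15.
Step 6. [-5*x = 15] leading coefficient -5: divide by -5, so div: x = -3.

Answer: x ∈ {-3}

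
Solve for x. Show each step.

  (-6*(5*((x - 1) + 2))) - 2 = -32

Step 1. [(-6*(5*((x - 1) + 2))) - 2 = -32] peel the -2: add 2 from each side, so sub: -6*(5*((x - 1) + 2)) = -30.
Step 2. [-6*(5*((x - 1) + 2)) = -30] -6 out front; divide by -6, so div: 5*((x - 1) + 2) = 5.
Step 3. [5*((x - 1) + 2) = 5] divide by the outer 5, so div: (x - 1) + 2 = 1.
Step 4. [(x - 1) + 2 = 1] peel the +2: subtract 2 from each side ⇒ sub: x - 1 = -1.
Step 5. [x - 1 = -1] the outer -1 inverts by adding 1. So sub: x = 0.

Answer: x ∈ {0}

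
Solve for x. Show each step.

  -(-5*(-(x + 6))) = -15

Step 1. [-(-5*(-(x + 6))) = -15] LHS negated; negate both sides ⇒ neg: -5*(-(x + 6)) = 15.
Step 2. [-5*(-(x + 6)) = 15] LHS = -5·(…); ÷-5 both sides. So div: -(x + 6) = -3.
Step 3. [-(x + 6) = -3] leading − — multiply by −1, so neg: x + 6 = 3.
Step 4. [x + 6 = 3] 6 comes off first (subtract 6) ⇒ sub: x = -3.

Answer: x ∈ {-3}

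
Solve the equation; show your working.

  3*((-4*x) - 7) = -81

Step 1. [3*((-4*x) - 7) = -81] 3·(inner) — divide through by 3. So div: (-4*x) - 7 = -27.
Step 2. [(-4*x) - 7 = -27] add 7: x sits inside (… - 7), so sub: -4*x = -20.
Step 3. [-4*x = -20] leading coefficient -4: divide by -4, so div: x = 5.

Answer: x ∈ {5}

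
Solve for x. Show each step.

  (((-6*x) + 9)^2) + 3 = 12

Step 1. [(((-6*x) + 9)^2) + 3 = 12] 3 comes off first (subtract 3), so sub: ((-6*x) + 9)^2 = 9.
Step 2. [((-6*x) + 9)^2 = 9] LHS squared, RHS 9 ≥ 0: apply √ (±). So sqrt: (-6*x) + 9 = 3 or -3.
Step 3. [(-6*x) + 9 = 3 or -3] 9 comes off first (subtract 9) ⇒ sub: -6*x = -6 or -12.
Step 4. [-6*x = -6 or -12] -6·(inner) — divide through by -6. So div: x = 1 or 2.

Answer: x ∈ {1, 2}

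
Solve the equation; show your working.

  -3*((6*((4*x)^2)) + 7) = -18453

Step 1. [-3*((6*((4*x)^2)) + 7) = -18453] -3 out front; divide by -3 ⇒ div: (6*((4*x)^2)) + 7 = 6151.
Step 2. [(6*((4*x)^2)) + 7 = 6151] peel the +7: subtract 7 from each side. So sub: 6*((4*x)^2) = 6144.
Step 3. [6*((4*x)^2) = 6144] 6·(inner) — divide through by 6, so div: (4*x)^2 = 1024.
Step 4. [(4*x)^2 = 1024] 1024 ≥ 0, LHS is (·)² — take ±√, so sqrt: 4*x = 32 or -32.
Step 5. [4*x = 32 or -32] 4·(inner) — divide through by 4 ⇒ div: x = 8 or -8.

Answer: x ∈ {-8, 8}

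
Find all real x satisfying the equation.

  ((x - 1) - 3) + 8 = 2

Step 1. [((x - 1) - 3) + 8 = 2] 8 comes off first (subtract 8), so sub: (x - 1) - 3 = -6.
Step 2. [(x - 1) - 3 = -6] 3 comes off first (add 3) ⇒ sub: x - 1 = -3.
Step 3. [x - 1 = -3] -1 is outermost — add 1 both sides. So sub: x = -2.

Answer: x ∈ {-2}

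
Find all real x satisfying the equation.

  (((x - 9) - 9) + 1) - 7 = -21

Step 1. [(((x - 9) - 9) + 1) - 7 = -21] peel the -7: add 7 from each side, so sub: ((x - 9) - 9) + 1 = -14.
Step 2. [((x - 9) - 9) + 1 = -14] the outer +1 inverts by subtracting 1, so sub: (x - 9) - 9 = -15.
Step 3. [(x - 9) - 9 = -15] -9 is outermost — add 9 both sides. So sub: x - 9 = -6.
Step 4. [x - 9 = -6] add 9: x sits inside (… - 9), so sub: x = 3.

Answer: x ∈ {3}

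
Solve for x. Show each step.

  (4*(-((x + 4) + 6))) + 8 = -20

Step 1. [(4*(-((x + 4) + 6))) + 8 = -20] peel the +8: subtract 8 from each side ⇒ sub: 4*(-((x + 4) + 6)) = -28.
Step 2. [4*(-((x + 4) + 6)) = -28] LHS = 4·(…); ÷4 both sides ⇒ div: -((x + 4) + 6) = -7.
Step 3. [-((x + 4) + 6) = -7] LHS negated; negate both sides ⇒ neg: (x + 4) + 6 = 7.
Step 4. [(x + 4) + 6 = 7] 6 comes off first (subtract 6). So sub: x + 4 = 1.
Step 5. [x + 4 = 1] subtract 4: x sits inside (… + 4) ⇒ sub: x = -3.

Answer: x ∈ {-3}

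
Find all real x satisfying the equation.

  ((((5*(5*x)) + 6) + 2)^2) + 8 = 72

Step 1. [((((5*(5*x)) + 6) + 2)^2) + 8 = 72] the outer +8 inverts by subtracting 8, so sub: (((5*(5*x)) + 6) + 2)^2 = 64.
Step 2. [(((5*(5*x)) + 6) + 2)^2 = 64] √ both sides: 64 ≥ 0 gives two branches ⇒ sqrt: ((5*(5*x)) + 6) + 2 = 8 or -8.
Step 3. [((5*(5*x)) + 6) + 2 = 8 or -8] peel the +2: subtract 2 from each side. So sub: (5*(5*x)) + 6 = 6 or -10.
Step 4. [(5*(5*x)) + 6 = 6 or -10] the outer +6 inverts by subtracting 6, so sub: 5*(5*x) = 0 or -16.
Step 5. [5*(5*x) = 0 or -16] leading coefficient 5: divide by 5. So div: 5*x = 0 or -16/5.
Step 6. [5*x = 0 or -16/5] LHS = 5·(…); ÷5 both sides ⇒ div: x = 0 or -16/25.

Answer: x ∈ {-16/25, 0}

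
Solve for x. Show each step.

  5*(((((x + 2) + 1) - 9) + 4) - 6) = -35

Step 1. [5*(((((x + 2) + 1) - 9) + 4) - 6) = -35] divide by the outer 5 ⇒ div: ((((x + 2) + 1) - 9) + 4) - 6 = -7.
Step 2. [((((x + 2) + 1) - 9) + 4) - 6 = -7] 6 comes off first (add 6), so sub: (((x + 2) + 1) - 9) + 4 = -1.
Step 3. [(((x + 2) + 1) - 9) + 4 = -1] subtract 4: x sits inside (… + 4) ⇒ sub: ((x + 2) + 1) - 9 = -5.
Step 4. [((x + 2) + 1) - 9 = -5] 9 comes off first (add 9) ⇒ sub: (x + 2) + 1 = 4.
Step 5. [(x + 2) + 1 = 4] the outer +1 inverts by subtracting 1 ⇒ sub: x + 2 = 3.
Step 6. [x + 2 = 3] the outer +2 inverts by subtracting 2 ⇒ sub: x = 1.

Answer: x ∈ {1}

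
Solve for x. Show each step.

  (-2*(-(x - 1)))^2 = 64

Step 1. [(-2*(-(x - 1)))^2 = 64] LHS squared, RHS 64 ≥ 0: apply √ (±) ⇒ sqrt: -2*(-(x - 1)) = 8 or -8.
Step 2. [-2*(-(x - 1)) = 8 or -8] leading coefficient -2: divide by -2. So div: -(x - 1) = -4 or 4.
Step 3. [-(x - 1) = -4 or 4] leading − — multiply by −1. So neg: x - 1 = 4 or -4.
Step 4. [x - 1 = 4 or -4] 1 comes off first (add 1). So sub: x = 5 or -3.

Answer: x ∈ {-3, 5}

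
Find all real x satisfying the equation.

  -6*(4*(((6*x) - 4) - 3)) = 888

Step 1. [-6*(4*(((6*x) - 4) - 3)) = 888] leading coefficient -6: divide by -6 ⇒ div: 4*(((6*x) - 4) - 3) = -148.
Step 2. [4*(((6*x) - 4) - 3) = -148] LHS = 4·(…); ÷4 both sides, so div: ((6*x) - 4) - 3 = -37.
Step 3. [((6*x) - 4) - 3 = -37] peel the -3: add 3 from each side ⇒ sub: (6*x) - 4 = -34.
Step 4. [(6*x) - 4 = -34] 4 comes off first (add 4), so sub: 6*x = -30.
Step 5. [6*x = -30] 6·(inner) — divide through by 6, so div: x = -5.

Answer: x ∈ {-5}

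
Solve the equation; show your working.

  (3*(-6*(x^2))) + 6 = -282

Step 1. [(3*(-6*(x^2))) + 6 = -282] common factor 3 (LHS and -282) — divide through, so factor: (-6*(x^2)) + 2 = -94.
Step 2. [(-6*(x^2)) + 2 = -94] the outer +2 inverts by subtracting 2, so sub: -6*(x^2) = -96.
Step 3. [-6*(x^2) = -96] -6 out front; divide by -6 ⇒ div: x^2 = 16.
Step 4. [x^2 = 16] √ both sides: 16 ≥ 0 gives two branches ⇒ sqrt: x = 4 or -4.

Answer: x ∈ {-4, 4}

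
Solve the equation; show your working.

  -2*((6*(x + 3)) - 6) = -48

Step 1. [-2*((6*(x + 3)) - 6) = -48] -2 out front; divide by -2, so div: (6*(x + 3)) - 6 = 24.
Step 2. [(6*(x + 3)) - 6 = 24] the outer -6 inverts by adding 6 ⇒ sub: 6*(x + 3) = 30.
Step 3. [6*(x + 3) = 30] leading coefficient 6: divide by 6 ⇒ div: x + 3 = 5.
Step 4. [x + 3 = 5] +3 is outermost — subtract 3 both sides, so sub: x = 2.

Answer: x ∈ {2}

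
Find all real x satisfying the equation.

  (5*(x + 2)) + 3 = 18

Step 1. [(5*(x + 2)) + 3 = 18] the outer +3 inverts by subtracting 3 ⇒ sub: 5*(x + 2) = 15.
Step 2. [5*(x + 2) = 15] leading coefficient 5: divide by 5, so div: x + 2 = 3.
Step 3. [x + 2 = 3] the outer +2 inverts by subtracting 2, so sub: x = 1.

Answer: x ∈ {1}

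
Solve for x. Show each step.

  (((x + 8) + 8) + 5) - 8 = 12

Step 1. [(((x + 8) + 8) + 5) - 8 = 12] -8 is outermost — add 8 both sides. So sub: ((x + 8) + 8) + 5 = 20.
Step 2. [((x + 8) + 8) + 5 = 20] 5 comes off first (subtract 5) ⇒ sub: (x + 8) + 8 = 15.
Step 3. [(x + 8) + 8 = 15] +8 is outermost — subtract 8 both sides ⇒ sub: x + 8 = 7.
Step 4. [x + 8 = 7] subtract 8: x sits inside (… + 8), so sub: x = -1.

Answer: x ∈ {-1}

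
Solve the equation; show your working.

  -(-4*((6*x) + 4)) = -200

Step 1. [-(-4*((6*x) + 4)) = -200] LHS negated; negate both sides, so neg: -4*((6*x) + 4) = 200.
Step 2. [-4*((6*x) + 4) = 200] divide by the outer -4. So div: (6*x) + 4 = -50.
Step 3. [(6*x) + 4 = -50] 4 comes off first (subtract 4), so sub: 6*x = -54.
Step 4. [6*x = -54] LHS = 6·(…); ÷6 both sides, so div: x = -9.

Answer: x ∈ {-9}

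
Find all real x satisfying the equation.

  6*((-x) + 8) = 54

Step 1. [6*((-x) + 8) = 54] leading coefficient 6: divide by 6. So div: (-x) + 8 = 9.
Step 2. [(-x) + 8 = 9] subtract 8: x sits inside (… + 8), so sub: -x = 1.
Step 3. [-x = 1] flip signs both sides, so neg: x = -1.

Answer: x ∈ {-1}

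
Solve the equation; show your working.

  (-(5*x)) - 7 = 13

Step 1. [(-(5*x)) - 7 = 13] add 7: x sits inside (… - 7), so sub: -(5*x) = 20.
Step 2. [-(5*x) = 20] flip signs both sides ⇒ neg: 5*x = -20.
Step 3. [5*x = -20] divide by the outer 5. So div: x = -4.

Answer: x ∈ {-4}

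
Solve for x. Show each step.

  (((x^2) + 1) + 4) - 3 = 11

Step 1. [(((x^2) + 1) + 4) - 3 = 11] -3 is outermost — add 3 both sides, so sub: ((x^2) + 1) + 4 = 14.
Step 2. [((x^2) + 1) + 4 = 14] the outer +4 inverts by subtracting 4. So sub: (x^2) + 1 = 10.
Step 3. [(x^2) + 1 = 10] 1 comes off first (subtract 1) ⇒ sub: x^2 = 9.
Step 4. [x^2 = 9] LHS squared, RHS 9 ≥ 0: apply √ (±), so sqrt: x = 3 or -3.

Answer: x ∈ {-3, 3}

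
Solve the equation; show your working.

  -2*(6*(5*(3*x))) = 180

Step 1. [-2*(6*(5*(3*x))) = 180] -2·(inner) — divide through by -2, so div: 6*(5*(3*x)) = -90.
Step 2. [6*(5*(3*x)) = -90] LHS = 6·(…); ÷6 both sides, so div: 5*(3*x) = -15.
Step 3. [5*(3*x) = -15] leading coefficient 5: divide by 5 ⇒ div: 3*x = -3.
Step 4. [3*x = -3] 3·(inner) — divide through by 3 ⇒ div: x = -1.

Answer: x ∈ {-1}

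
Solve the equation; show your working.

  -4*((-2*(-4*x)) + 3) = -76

Step 1. [-4*((-2*(-4*x)) + 3) = -76] divide by the outer -4 ⇒ div: (-2*(-4*x)) + 3 = 19.
Step 2. [(-2*(-4*x)) + 3 = 19] 3 comes off first (subtract 3). So sub: -2*(-4*x) = 16.
Step 3. [-2*(-4*x) = 16] -2 out front; divide by -2. So div: -4*x = -8.
Step 4. [-4*x = -8] leading coefficient -4: divide by -4 ⇒ div: x = 2.

Answer: x ∈ {2}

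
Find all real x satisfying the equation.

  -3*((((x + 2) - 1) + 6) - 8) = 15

Step 1. [-3*((((x + 2) - 1) + 6) - 8) = 15] LHS = -3·(…); ÷-3 both sides, so div: (((x + 2) - 1) + 6) - 8 = -5.
Step 2. [(((x + 2) - 1) + 6) - 8 = -5] peel the -8: add 8 from each side ⇒ sub: ((x + 2) - 1) + 6 = 3.
Step 3. [((x + 2) - 1) + 6 = 3] peel the +6: subtract 6 from each side, so sub: (x + 2) - 1 = -3.
Step 4. [(x + 2) - 1 = -3] add 1: x sits inside (… - 1). So sub: x + 2 = -2.
Step 5. [x + 2 = -2] 2 comes off first (subtract 2), so sub: x = -4.

Answer: x ∈ {-4}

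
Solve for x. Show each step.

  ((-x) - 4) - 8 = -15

Step 1. [((-x) - 4) - 8 = -15] 8 comes off first (add 8), so sub: (-x) - 4 = -7.
Step 2. [(-x) - 4 = -7] peel the -4: add 4 from each side, so sub: -x = -3.
Step 3. [-x = -3] leading − — multiply by −1, so neg: x = 3.

Answer: x ∈ {3}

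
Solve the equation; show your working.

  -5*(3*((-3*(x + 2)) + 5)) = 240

Step 1. [-5*(3*((-3*(x + 2)) + 5)) = 240] divide by the outer -5, so div: 3*((-3*(x + 2)) + 5) = -48.
Step 2. [3*((-3*(x + 2)) + 5) = -48] divide by the outer 3, so div: (-3*(x + 2)) + 5 = -16.
Step 3. [(-3*(x + 2)) + 5 = -16] the outer +5 inverts by subtracting 5, so sub: -3*(x + 2) = -21.
Step 4. [-3*(x + 2) = -21] leading coefficient -3: divide by -3, so div: x + 2 = 7.
Step 5. [x + 2 = 7] the outer +2 inverts by subtracting 2 ⇒ sub: x = 5.

Answer: x ∈ {5}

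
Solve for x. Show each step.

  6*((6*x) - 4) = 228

Step 1. [6*((6*x) - 4) = 228] leading coefficient 6: divide by 6, so div: (6*x) - 4 = 38.
Step 2. [(6*x) - 4 = 38] add 4: x sits inside (… - 4). So sub: 6*x = 42.
Step 3. [6*x = 42] 6·(inner) — divide through by 6 ⇒ div: x = 7.

Answer: x ∈ {7}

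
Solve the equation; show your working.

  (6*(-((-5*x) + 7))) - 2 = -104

Step 1. [(6*(-((-5*x) + 7))) - 2 = -104] add 2: x sits inside (… - 2). So sub: 6*(-((-5*x) + 7)) = -102.
Step 2. [6*(-((-5*x) + 7)) = -102] 6·(inner) — divide through by 6. So div: -((-5*x) + 7) = -17.
Step 3. [-((-5*x) + 7) = -17] LHS negated; negate both sides ⇒ neg: (-5*x) + 7 = 17.
Step 4. [(-5*x) + 7 = 17] peel the +7: subtract 7 from each side ⇒ sub: -5*x = 10.
Step 5. [-5*x = 10] -5 out front; divide by -5 ⇒ div: x = -2.

Answer: x ∈ {-2}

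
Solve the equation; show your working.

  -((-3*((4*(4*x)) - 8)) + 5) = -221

Step 1. [-((-3*((4*(4*x)) - 8)) + 5) = -221] LHS negated; negate both sides, so neg: (-3*((4*(4*x)) - 8)) + 5 = 221.
Step 2. [(-3*((4*(4*x)) - 8)) + 5 = 221] peel the +5: subtract 5 from each side, so sub: -3*((4*(4*x)) - 8) = 216.
Step 3. [-3*((4*(4*x)) - 8) = 216] -3 out front; divide by -3 ⇒ div: (4*(4*x)) - 8 = -72.
Step 4. [(4*(4*x)) - 8 = -72] 4 | LHS and 4 | -72: pull 4 out, so factor: (4*x) - 2 = -18.
Step 5. [(4*x) - 2 = -18] the outer -2 inverts by adding 2, so sub: 4*x = -16.
Step 6. [4*x = -16] divide by the outer 4. So div: x = -4.

Answer: x ∈ {-4}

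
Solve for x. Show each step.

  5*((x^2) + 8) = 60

Step 1. [5*((x^2) + 8) = 60] 5·(inner) — divide through by 5. So div: (x^2) + 8 = 12.
Step 2. [(x^2) + 8 = 12] peel the +8: subtract 8 from each side ⇒ sub: x^2 = 4.
Step 3. [x^2 = 4] √ both sides: 4 ≥ 0 gives two branches. So sqrt: x = 2 or -2.

Answer: x ∈ {-2, 2}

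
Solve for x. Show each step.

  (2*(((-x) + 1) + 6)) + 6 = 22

Step 1. [(2*(((-x) + 1) + 6)) + 6 = 22] subtract 6: x sits inside (… + 6), so sub: 2*(((-x) + 1) + 6) = 16.
Step 2. [2*(((-x) + 1) + 6) = 16] divide by the outer 2 ⇒ div: ((-x) + 1) + 6 = 8.
Step 3. [((-x) + 1) + 6 = 8] subtract 6: x sits inside (… + 6) ⇒ sub: (-x) + 1 = 2.
Step 4. [(-x) + 1 = 2] the outer +1 inverts by subtracting 1. So sub: -x = 1.
Step 5. [-x = 1] flip signs both sides, so neg: x = -1.

Answer: x ∈ {-1}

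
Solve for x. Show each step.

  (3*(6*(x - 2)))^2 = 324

Step 1. [(3*(6*(x - 2)))^2 = 324] LHS squared, RHS 324 ≥ 0: apply √ (±) ⇒ sqrt: 3*(6*(x - 2)) = 18 or -18.
Step 2. [3*(6*(x - 2)) = 18 or -18] leading coefficient 3: divide by 3. So div: 6*(x - 2) = 6 or -6.
Step 3. [6*(x - 2) = 6 or -6] LHS = 6·(…); ÷6 both sides, so div: x - 2 = 1 or -1.
Step 4. [x - 2 = 1 or -1] peel the -2: add 2 from each side ⇒ sub: x = 3 or 1.

Answer: x ∈ {1, 3}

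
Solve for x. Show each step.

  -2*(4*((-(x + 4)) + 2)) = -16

Step 1. [-2*(4*((-(x + 4)) + 2)) = -16] -2·(inner) — divide through by -2 ⇒ div: 4*((-(x + 4)) + 2) = 8.
Step 2. [4*((-(x + 4)) + 2) = 8] leading coefficient 4: divide by 4 ⇒ div: (-(x + 4)) + 2 = 2.
Step 3. [(-(x + 4)) + 2 = 2] subtract 2: x sits inside (… + 2), so sub: -(x + 4) = 0.
Step 4. [-(x + 4) = 0] flip signs both sides ⇒ neg: x + 4 = 0.
Step 5. [x + 4 = 0] subtract 4: x sits inside (… + 4). So sub: x = -4.

Answer: x ∈ {-4}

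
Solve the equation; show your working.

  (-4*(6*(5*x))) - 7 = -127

Step 1. [(-4*(6*(5*x))) - 7 = -127] add 7: x sits inside (… - 7) ⇒ sub: -4*(6*(5*x)) = -120.
Step 2. [-4*(6*(5*x)) = -120] divide by the outer -4 ⇒ div: 6*(5*x) = 30.
Step 3. [6*(5*x) = 30] LHS = 6·(…); ÷6 both sides, so div: 5*x = 5.
Step 4. [5*x = 5] divide by the outer 5. So div: x = 1.

Answer: x ∈ {1}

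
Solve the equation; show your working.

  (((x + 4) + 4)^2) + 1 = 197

Step 1. [(((x + 4) + 4)^2) + 1 = 197] 1 comes off first (subtract 1) ⇒ sub: ((x + 4) + 4)^2 = 196.
Step 2. [((x + 4) + 4)^2 = 196] LHS squared, RHS 196 ≥ 0: apply √ (±) ⇒ sqrt: (x + 4) + 4 = 14 or -14.
Step 3. [(x + 4) + 4 = 14 or -14] +4 is outermost — subtract 4 both sides ⇒ sub: x + 4 = 10 or -18.
Step 4. [x + 4 = 10 or -18] the outer +4 inverts by subtracting 4. So sub: x = 6 or -22.

Answer: x ∈ {-22, 6}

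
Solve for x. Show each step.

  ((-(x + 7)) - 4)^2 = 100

Step 1. [((-(x + 7)) - 4)^2 = 100] LHS squared, RHS 100 ≥ 0: apply √ (±) ⇒ sqrt: (-(x + 7)) - 4 = 10 or -10.
Step 2. [(-(x + 7)) - 4 = 10 or -10] peel the -4: add 4 from each side, so sub: -(x + 7) = 14 or -6.
Step 3. [-(x + 7) = 14 or -6] flip signs both sides, so neg: x + 7 = -14 or 6.
Step 4. [x + 7 = -14 or 6] the outer +7 inverts by subtracting 7 ⇒ sub: x = -21 or -1.

Answer: x ∈ {-21, -1}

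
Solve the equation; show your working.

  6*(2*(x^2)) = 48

Step 1. [6*(2*(x^2)) = 48] leading coefficient 6: divide by 6. So div: 2*(x^2) = 8.
Step 2. [2*(x^2) = 8] LHS = 2·(…); ÷2 both sides, so div: x^2 = 4.
Step 3. [x^2 = 4] √ both sides: 4 ≥ 0 gives two branches. So sqrt: x = 2 or -2.

Answer: x ∈ {-2, 2}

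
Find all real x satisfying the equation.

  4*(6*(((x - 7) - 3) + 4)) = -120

Step 1. [4*(6*(((x - 7) - 3) + 4)) = -120] 4 out front; divide by 4 ⇒ div: 6*(((x - 7) - 3) + 4) = -30.
Step 2. [6*(((x - 7) - 3) + 4) = -30] LHS = 6·(…); ÷6 both sides ⇒ div: ((x - 7) - 3) + 4 = -5.
Step 3. [((x - 7) - 3) + 4 = -5] the outer +4 inverts by subtracting 4, so sub: (x - 7) - 3 = -9.
Step 4. [(x - 7) - 3 = -9] peel the -3: add 3 from each side, so sub: x - 7 = -6.
Step 5. [x - 7 = -6] add 7: x sits inside (… - 7). So sub: x = 1.

Answer: x ∈ {1}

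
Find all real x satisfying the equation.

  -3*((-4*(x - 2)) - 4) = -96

Step 1. [-3*((-4*(x - 2)) - 4) = -96] LHS = -3·(…); ÷-3 both sides. So div: (-4*(x - 2)) - 4 = 32.
Step 2. [(-4*(x - 2)) - 4 = 32] add 4: x sits inside (… - 4) ⇒ sub: -4*(x - 2) = 36.
Step 3. [-4*(x - 2) = 36] LHS = -4·(…); ÷-4 both sides. So div: x - 2 = -9.
Step 4. [x - 2 = -9] 2 comes off first (add 2) ⇒ sub: x = -7.

Answer: x ∈ {-7}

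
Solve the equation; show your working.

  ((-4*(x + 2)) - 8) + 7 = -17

Step 1. [((-4*(x + 2)) - 8) + 7 = -17] 7 comes off first (subtract 7) ⇒ sub: (-4*(x + 2)) - 8 = -24.
Step 2. [(-4*(x + 2)) - 8 = -24] the outer -8 inverts by adding 8 ⇒ sub: -4*(x + 2) = -16.
Step 3. [-4*(x + 2) = -16] divide by the outer -4. So div: x + 2 = 4.
Step 4. [x + 2 = 4] +2 is outermost — subtract 2 both sides, so sub: x = 2.

Answer: x ∈ {2}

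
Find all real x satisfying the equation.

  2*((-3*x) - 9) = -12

Step 1. [2*((-3*x) - 9) = -12] LHS = 2·(…); ÷2 both sides. So div: (-3*x) - 9 = -6.
Step 2. [(-3*x) - 9 = -6] -3 divides every term; factor it out, so factor: x + 3 = 2.
Step 3. [x + 3 = 2] 3 comes off first (subtract 3) ⇒ sub: x = -1.

Answer: x ∈ {-1}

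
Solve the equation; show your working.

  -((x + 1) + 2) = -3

Step 1. [-((x + 1) + 2) = -3] LHS negated; negate both sides ⇒ neg: (x + 1) + 2 = 3.
Step 2. [(x + 1) + 2 = 3] 2 comes off first (subtract 2) ⇒ sub: x + 1 = 1.
Step 3. [x + 1 = 1] 1 comes off first (subtract 1). So sub: x = 0.

Answer: x ∈ {0}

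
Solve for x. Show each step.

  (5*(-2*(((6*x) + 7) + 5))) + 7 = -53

Step 1. [(5*(-2*(((6*x) + 7) + 5))) + 7 = -53] subtract 7: x sits inside (… + 7), so sub: 5*(-2*(((6*x) + 7) + 5)) = -60.
Step 2. [5*(-2*(((6*x) + 7) + 5)) = -60] 5 out front; divide by 5, so div: -2*(((6*x) + 7) + 5) = -12.
Step 3. [-2*(((6*x) + 7) + 5) = -12] -2 out front; divide by -2. So div: ((6*x) + 7) + 5 = 6.
Step 4. [((6*x) + 7) + 5 = 6] subtract 5: x sits inside (… + 5), so sub: (6*x) + 7 = 1.
Step 5. [(6*x) + 7 = 1] +7 is outermost — subtract 7 both sides ⇒ sub: 6*x = -6.
Step 6. [6*x = -6] 6 out front; divide by 6 ⇒ div: x = -1.

Answer: x ∈ {-1}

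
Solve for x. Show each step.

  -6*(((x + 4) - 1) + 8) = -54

Step 1. [-6*(((x + 4) - 1) + 8) = -54] -6·(inner) — divide through by -6. So div: ((x + 4) - 1) + 8 = 9.
Step 2. [((x + 4) - 1) + 8 = 9] 8 comes off first (subtract 8), so sub: (x + 4) - 1 = 1.
Step 3. [(x + 4) - 1 = 1] peel the -1: add 1 from each side ⇒ sub: x + 4 = 2.
Step 4. [x + 4 = 2] 4 comes off first (subtract 4) ⇒ sub: x = -2.

Answer: x ∈ {-2}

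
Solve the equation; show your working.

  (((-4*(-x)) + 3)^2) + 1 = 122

Step 1. [(((-4*(-x)) + 3)^2) + 1 = 122] subtract 1: x sits inside (… + 1). So sub: ((-4*(-x)) + 3)^2 = 121.
Step 2. [((-4*(-x)) + 3)^2 = 121] 121 ≥ 0, LHS is (·)² — take ±√. So sqrt: (-4*(-x)) + 3 = 11 or -11.
Step 3. [(-4*(-x)) + 3 = 11 or -11] +3 is outermost — subtract 3 both sides, so sub: -4*(-x) = 8 or -14.
Step 4. [-4*(-x) = 8 or -14] -4·(inner) — divide through by -4, so div: -x = -2 or 7/2.
Step 5. [-x = -2 or 7/2] LHS negated; negate both sides. So neg: x = 2 or -7/2.

Answer: x ∈ {-7/2, 2}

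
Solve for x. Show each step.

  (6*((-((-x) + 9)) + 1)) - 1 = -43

Step 1. [(6*((-((-x) + 9)) + 1)) - 1 = -43] the outer -1 inverts by adding 1, so sub: 6*((-((-x) + 9)) + 1) = -42.
Step 2. [6*((-((-x) + 9)) + 1) = -42] divide by the outer 6, so div: (-((-x) + 9)) + 1 = -7.
Step 3. [(-((-x) + 9)) + 1 = -7] peel the +1: subtract 1 from each side. So sub: -((-x) + 9) = -8.
Step 4. [-((-x) + 9) = -8] flip signs both sides, so neg: (-x) + 9 = 8.
Step 5. [(-x) + 9 = 8] 9 comes off first (subtract 9). So sub: -x = -1.
Step 6. [-x = -1] flip signs both sides. So neg: x = 1.

Answer: x ∈ {1}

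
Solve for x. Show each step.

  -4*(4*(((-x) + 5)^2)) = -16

Step 1. [-4*(4*(((-x) + 5)^2)) = -16] LHS = -4·(…); ÷-4 both sides ⇒ div: 4*(((-x) + 5)^2) = 4.
Step 2. [4*(((-x) + 5)^2) = 4] 4 out front; divide by 4 ⇒ div: ((-x) + 5)^2 = 1.
Step 3. [((-x) + 5)^2 = 1] √ both sides: 1 ≥ 0 gives two branches, so sqrt: (-x) + 5 = 1 or -1.
Step 4. [(-x) + 5 = 1 or -1] +5 is outermost — subtract 5 both sides. So sub: -x = -4 or -6.
Step 5. [-x = -4 or -6] leading − — multiply by −1. So neg: x = 4 or 6.

Answer: x ∈ {4, 6}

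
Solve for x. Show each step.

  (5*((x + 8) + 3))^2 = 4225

Step 1. [(5*((x + 8) + 3))^2 = 4225] √ both sides: 4225 ≥ 0 gives two branches, so sqrt: 5*((x + 8) + 3) = 65 or -65.
Step 2. [5*((x + 8) + 3) = 65 or -65] LHS = 5·(…); ÷5 both sides ⇒ div: (x + 8) + 3 = 13 or -13.
Step 3. [(x + 8) + 3 = 13 or -13] the outer +3 inverts by subtracting 3 ⇒ sub: x + 8 = 10 or -16.
Step 4. [x + 8 = 10 or -16] subtract 8: x sits inside (… + 8) ⇒ sub: x = 2 or -24.

Answer: x ∈ {-24, 2}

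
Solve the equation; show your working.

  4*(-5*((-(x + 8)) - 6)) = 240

Step 1. [4*(-5*((-(x + 8)) - 6)) = 240] divide by the outer 4, so div: -5*((-(x + 8)) - 6) = 60.
Step 2. [-5*((-(x + 8)) - 6) = 60] -5 out front; divide by -5, so div: (-(x + 8)) - 6 = -12.
Step 3. [(-(x + 8)) - 6 = -12] peel the -6: add 6 from each side ⇒ sub: -(x + 8) = -6.
Step 4. [-(x + 8) = -6] flip signs both sides. So neg: x + 8 = 6.
Step 5. [x + 8 = 6] peel the +8: subtract 8 from each side, so sub: x = -2.

Answer: x ∈ {-2}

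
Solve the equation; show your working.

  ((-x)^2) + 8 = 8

Step 1. [((-x)^2) + 8 = 8] the outer +8 inverts by subtracting 8, so sub: (-x)^2 = 0.
Step 2. [(-x)^2 = 0] LHS squared, RHS 0 ≥ 0: apply √ (±). So sqrt: -x = 0.
Step 3. [-x = 0] leading − — multiply by −1, so neg: x = 0.

Answer: x ∈ {0}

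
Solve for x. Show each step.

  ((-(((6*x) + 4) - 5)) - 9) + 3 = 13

Step 1. [((-(((6*x) + 4) - 5)) - 9) + 3 = 13] 3 comes off first (subtract 3). So sub: (-(((6*x) + 4) - 5)) - 9 = 10.
Step 2. [(-(((6*x) + 4) - 5)) - 9 = 10] -9 is outermost — add 9 both sides ⇒ sub: -(((6*x) + 4) - 5) = 19.
Step 3. [-(((6*x) + 4) - 5) = 19] flip signs both sides ⇒ neg: ((6*x) + 4) - 5 = -19.
Step 4. [((6*x) + 4) - 5 = -19] peel the -5: add 5 from each side. So sub: (6*x) + 4 = -14.
Step 5. [(6*x) + 4 = -14] subtract 4: x sits inside (… + 4) ⇒ sub: 6*x = -18.
Step 6. [6*x = -18] LHS = 6·(…); ÷6 both sides. So div: x = -3.

Answer: x ∈ {-3}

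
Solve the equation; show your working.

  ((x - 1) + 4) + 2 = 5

Step 1. [((x - 1) + 4) + 2 = 5] 2 comes off first (subtract 2). So sub: (x - 1) + 4 = 3.
Step 2. [(x - 1) + 4 = 3] +4 is outermost — subtract 4 both sides ⇒ sub: x - 1 = -1.
Step 3. [x - 1 = -1] the outer -1 inverts by adding 1, so sub: x = 0.

Answer: x ∈ {0}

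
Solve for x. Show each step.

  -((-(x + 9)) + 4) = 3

Step 1. [-((-(x + 9)) + 4) = 3] LHS negated; negate both sides. So neg: (-(x + 9)) + 4 = -3.
Step 2. [(-(x + 9)) + 4 = -3] +4 is outermost — subtract 4 both sides ⇒ sub: -(x + 9) = -7.
Step 3. [-(x + 9) = -7] leading − — multiply by −1, so neg: x + 9 = 7.
Step 4. [x + 9 = 7] +9 is outermost — subtract 9 both sides, so sub: x = -2.

Answer: x ∈ {-2}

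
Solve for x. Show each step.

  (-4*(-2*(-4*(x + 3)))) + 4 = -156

Step 1. [(-4*(-2*(-4*(x + 3)))) + 4 = -156] the outer +4 inverts by subtracting 4, so sub: -4*(-2*(-4*(x + 3))) = -160.
Step 2. [-4*(-2*(-4*(x + 3))) = -160] divide by the outer -4 ⇒ div: -2*(-4*(x + 3)) = 40.
Step 3. [-2*(-4*(x + 3)) = 40] divide by the outer -2 ⇒ div: -4*(x + 3) = -20.
Step 4. [-4*(x + 3) = -20] leading coefficient -4: divide by -4. So div: x + 3 = 5.
Step 5. [x + 3 = 5] +3 is outermost — subtract 3 both sides. So sub: x = 2.

Answer: x ∈ {2}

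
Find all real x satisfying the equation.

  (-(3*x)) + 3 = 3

Step 1. [(-(3*x)) + 3 = 3] the outer +3 inverts by subtracting 3, so sub: -(3*x) = 0.
Step 2. [-(3*x) = 0] flip signs both sides. So neg: 3*x = 0.
Step 3. [3*x = 0] 3 out front; divide by 3, so div: x = 0.

Answer: x ∈ {0}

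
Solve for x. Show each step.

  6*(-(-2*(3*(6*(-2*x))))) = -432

Step 1. [6*(-(-2*(3*(6*(-2*x))))) = -432] 6·(inner) — divide through by 6 ⇒ div: -(-2*(3*(6*(-2*x)))) = -72.
Step 2. [-(-2*(3*(6*(-2*x)))) = -72] leading − — multiply by −1. So neg: -2*(3*(6*(-2*x))) = 72.
Step 3. [-2*(3*(6*(-2*x))) = 72] divide by the outer -2. So div: 3*(6*(-2*x)) = -36.
Step 4. [3*(6*(-2*x)) = -36] LHS = 3·(…); ÷3 both sides ⇒ div: 6*(-2*x) = -12.
Step 5. [6*(-2*x) = -12] LHS = 6·(…); ÷6 both sides, so div: -2*x = -2.
Step 6. [-2*x = -2] divide by the outer -2, so div: x = 1.

Answer: x ∈ {1}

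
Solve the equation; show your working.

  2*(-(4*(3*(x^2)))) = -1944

Step 1. [2*(-(4*(3*(x^2)))) = -1944] 2·(inner) — divide through by 2, so div: -(4*(3*(x^2))) = -972.
Step 2. [-(4*(3*(x^2))) = -972] flip signs both sides ⇒ neg: 4*(3*(x^2)) = 972.
Step 3. [4*(3*(x^2)) = 972] LHS = 4·(…); ÷4 both sides ⇒ div: 3*(x^2) = 243.
Step 4. [3*(x^2) = 243] LHS = 3·(…); ÷3 both sides, so div: x^2 = 81.
Step 5. [x^2 = 81] LHS squared, RHS 81 ≥ 0: apply √ (±) ⇒ sqrt: x = 9 or -9.

Answer: x ∈ {-9, 9}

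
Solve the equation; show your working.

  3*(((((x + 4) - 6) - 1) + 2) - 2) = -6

Step 1. [3*(((((x + 4) - 6) - 1) + 2) - 2) = -6] 3 out front; divide by 3 ⇒ div: ((((x + 4) - 6) - 1) + 2) - 2 = -2.
Step 2. [((((x + 4) - 6) - 1) + 2) - 2 = -2] peel the -2: add 2 from each side, so sub: (((x + 4) - 6) - 1) + 2 = 0.
Step 3. [(((x + 4) - 6) - 1) + 2 = 0] +2 is outermost — subtract 2 both sides, so sub: ((x + 4) - 6) - 1 = -2.
Step 4. [((x + 4) - 6) - 1 = -2] add 1: x sits inside (… - 1). So sub: (x + 4) - 6 = -1.
Step 5. [(x + 4) - 6 = -1] add 6: x sits inside (… - 6) ⇒ sub: x + 4 = 5.
Step 6. [x + 4 = 5] the outer +4 inverts by subtracting 4. So sub: x = 1.

Answer: x ∈ {1}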